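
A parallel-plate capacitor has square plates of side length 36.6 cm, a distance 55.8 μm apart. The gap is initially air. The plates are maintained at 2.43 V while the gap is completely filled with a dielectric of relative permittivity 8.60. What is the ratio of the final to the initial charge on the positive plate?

Battery connected ⇒ V is held fixed.
C₂ = 8.60 C₁ and Q = CV, so Q₂/Q₁ = C₂/C₁ = 8.60.

8.60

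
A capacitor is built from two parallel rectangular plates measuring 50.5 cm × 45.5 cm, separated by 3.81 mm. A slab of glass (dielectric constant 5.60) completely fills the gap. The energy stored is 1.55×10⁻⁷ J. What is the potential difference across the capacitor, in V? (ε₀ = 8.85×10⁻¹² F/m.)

10.2 V

A = 50.5 × 45.5 cm² = 0.230 m².
C = κε₀A/d = 5.60 × 8.85×10⁻¹² × 0.230 / 3.81×10⁻³ = 2.99×10⁻⁹ F.
V = √(2U/C) = √(2 × 1.55×10⁻⁷ / 2.99×10⁻⁹) = 10.2 V.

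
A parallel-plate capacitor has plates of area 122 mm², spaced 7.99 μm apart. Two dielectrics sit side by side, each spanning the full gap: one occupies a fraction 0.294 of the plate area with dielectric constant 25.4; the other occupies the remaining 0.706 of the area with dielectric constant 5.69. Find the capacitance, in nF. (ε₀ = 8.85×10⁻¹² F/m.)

A = 122 mm² = 1.22×10⁻⁴ m².
Side-by-side slabs ⇒ two capacitors in parallel, each spanning the full gap.
C₁ = κ₁ε₀A₁/d = 25.4 × 8.85×10⁻¹² × 3.59×10⁻⁵ / 7.99×10⁻⁶ = 1.01×10⁻⁹ F.
C₂ = κ₂ε₀A₂/d = 5.69 × 8.85×10⁻¹² × 8.61×10⁻⁵ / 7.99×10⁻⁶ = 5.43×10⁻¹⁰ F.
C = C₁ + C₂ = 1.55×10⁻⁹ F.

C ≈ 1.55 nF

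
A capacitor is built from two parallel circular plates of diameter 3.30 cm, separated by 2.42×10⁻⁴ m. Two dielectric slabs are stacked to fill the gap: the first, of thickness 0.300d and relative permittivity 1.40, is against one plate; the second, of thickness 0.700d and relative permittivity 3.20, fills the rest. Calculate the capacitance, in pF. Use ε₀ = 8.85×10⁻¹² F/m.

72.2 pF

A = π(3.30/2 cm)² = 8.55×10⁻⁴ m².
Stacked slabs ⇒ two capacitors in series, each with the full plate area.
C₁ = κ₁ε₀A/d₁ = 1.40 × 8.85×10⁻¹² × 8.55×10⁻⁴ / 7.26×10⁻⁵ = 1.46×10⁻¹⁰ F.
C₂ = κ₂ε₀A/d₂ = 3.20 × 8.85×10⁻¹² × 8.55×10⁻⁴ / 1.69×10⁻⁴ = 1.43×10⁻¹⁰ F.
C = (1/C₁ + 1/C₂)⁻¹ = 7.22×10⁻¹¹ F.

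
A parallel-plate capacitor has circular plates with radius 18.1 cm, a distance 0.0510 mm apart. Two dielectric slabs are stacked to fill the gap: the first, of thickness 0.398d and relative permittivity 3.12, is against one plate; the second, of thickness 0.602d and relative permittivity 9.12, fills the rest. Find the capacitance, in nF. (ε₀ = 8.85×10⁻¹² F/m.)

92.3 nF

A = π(18.1 cm)² = 0.103 m².
Stacked slabs ⇒ two capacitors in series, each with the full plate area.
C₁ = κ₁ε₀A/d₁ = 3.12 × 8.85×10⁻¹² × 0.103 / 2.03×10⁻⁵ = 1.40×10⁻⁷ F.
C₂ = κ₂ε₀A/d₂ = 9.12 × 8.85×10⁻¹² × 0.103 / 3.07×10⁻⁵ = 2.71×10⁻⁷ F.
C = (1/C₁ + 1/C₂)⁻¹ = 9.23×10⁻⁸ F.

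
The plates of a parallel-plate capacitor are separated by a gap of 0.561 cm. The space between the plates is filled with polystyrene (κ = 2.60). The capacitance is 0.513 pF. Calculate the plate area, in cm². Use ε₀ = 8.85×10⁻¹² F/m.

1.25 cm²

A = Cd/(κε₀) = 5.13×10⁻¹³ × 5.61×10⁻³ / (2.60 × 8.85×10⁻¹²) = 1.25×10⁻⁴ m².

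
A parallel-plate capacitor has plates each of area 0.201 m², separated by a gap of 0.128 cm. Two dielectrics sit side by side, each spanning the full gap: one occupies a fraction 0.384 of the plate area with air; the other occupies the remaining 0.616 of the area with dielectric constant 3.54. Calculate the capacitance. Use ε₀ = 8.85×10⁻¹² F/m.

3.56 nF

Side-by-side slabs ⇒ two capacitors in parallel, each spanning the full gap.
C₁ = κ₁ε₀A₁/d = 1.00 × 8.85×10⁻¹² × 7.72×10⁻² / 1.28×10⁻³ = 5.34×10⁻¹⁰ F.
C₂ = κ₂ε₀A₂/d = 3.54 × 8.85×10⁻¹² × 0.124 / 1.28×10⁻³ = 3.03×10⁻⁹ F.
C = C₁ + C₂ = 3.56×10⁻⁹ F.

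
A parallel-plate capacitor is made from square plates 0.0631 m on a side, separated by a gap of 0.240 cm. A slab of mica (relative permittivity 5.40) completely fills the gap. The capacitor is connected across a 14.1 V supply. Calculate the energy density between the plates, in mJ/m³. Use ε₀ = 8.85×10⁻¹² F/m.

u ≈ 0.825 mJ/m³

E = V/d = 14.1 / 2.40×10⁻³ = 5.88×10³ V/m.
u = ½κε₀E² = ½ × 5.40 × 8.85×10⁻¹² × (5.88×10³)² = 8.25×10⁻⁴ J/m³.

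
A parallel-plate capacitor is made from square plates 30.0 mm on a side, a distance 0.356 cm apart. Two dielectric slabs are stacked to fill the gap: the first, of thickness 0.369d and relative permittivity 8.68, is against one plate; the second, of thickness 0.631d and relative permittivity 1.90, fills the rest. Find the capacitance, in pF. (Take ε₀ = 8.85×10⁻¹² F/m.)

A = (30.0 mm)² = 9.00×10⁻⁴ m².
Stacked slabs ⇒ two capacitors in series, each with the full plate area.
C₁ = κ₁ε₀A/d₁ = 8.68 × 8.85×10⁻¹² × 9.00×10⁻⁴ / 1.31×10⁻³ = 5.26×10⁻¹¹ F.
C₂ = κ₂ε₀A/d₂ = 1.90 × 8.85×10⁻¹² × 9.00×10⁻⁴ / 2.25×10⁻³ = 6.74×10⁻¹² F.
C = (1/C₁ + 1/C₂)⁻¹ = 5.97×10⁻¹² F.

C ≈ 5.97 pF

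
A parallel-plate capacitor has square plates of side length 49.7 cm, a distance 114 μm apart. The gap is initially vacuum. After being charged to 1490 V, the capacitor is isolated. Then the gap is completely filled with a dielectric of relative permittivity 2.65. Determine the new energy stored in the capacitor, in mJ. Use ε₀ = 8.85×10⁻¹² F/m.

A = (49.7 cm)² = 0.247 m².
Initially C₁ = ε₀A/d = 8.85×10⁻¹² × 0.247 / 1.14×10⁻⁴ = 1.92×10⁻⁸ F.
U₁ = 2.13×10⁻² J.
Isolated ⇒ Q is held fixed. C₂ = 2.65 C₁ and U = Q²/(2C), so U₂/U₁ = C₁/C₂ = 0.377.
U₂ = 0.377 × 2.13×10⁻² = 8.03×10⁻³ J.

U ≈ 8.03 mJ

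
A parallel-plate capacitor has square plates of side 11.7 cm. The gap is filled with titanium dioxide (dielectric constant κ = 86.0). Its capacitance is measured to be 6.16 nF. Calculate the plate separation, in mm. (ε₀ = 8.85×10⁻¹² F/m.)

1.69 mm

A = (11.7 cm)² = 1.37×10⁻² m².
d = κε₀A/C = 86.0 × 8.85×10⁻¹² × 1.37×10⁻² / 6.16×10⁻⁹ = 1.69×10⁻³ m.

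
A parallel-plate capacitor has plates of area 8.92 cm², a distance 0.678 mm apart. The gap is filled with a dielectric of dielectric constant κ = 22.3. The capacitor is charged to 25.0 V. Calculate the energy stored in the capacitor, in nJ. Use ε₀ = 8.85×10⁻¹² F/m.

U ≈ 81.1 nJ

A = 8.92 cm² = 8.92×10⁻⁴ m².
C = κε₀A/d = 22.3 × 8.85×10⁻¹² × 8.92×10⁻⁴ / 6.78×10⁻⁴ = 2.60×10⁻¹⁰ F.
U = ½CV² = ½ × 2.60×10⁻¹⁰ × (25.0)² = 8.11×10⁻⁸ J.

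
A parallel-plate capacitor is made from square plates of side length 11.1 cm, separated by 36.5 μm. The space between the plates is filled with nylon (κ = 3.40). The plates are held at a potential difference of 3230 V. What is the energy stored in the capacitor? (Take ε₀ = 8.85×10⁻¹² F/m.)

A = (11.1 cm)² = 1.23×10⁻² m².
C = κε₀A/d = 3.40 × 8.85×10⁻¹² × 1.23×10⁻² / 3.65×10⁻⁵ = 1.02×10⁻⁸ F.
U = ½CV² = ½ × 1.02×10⁻⁸ × (3230)² = 5.30×10⁻² J.

U ≈ 53.0 mJ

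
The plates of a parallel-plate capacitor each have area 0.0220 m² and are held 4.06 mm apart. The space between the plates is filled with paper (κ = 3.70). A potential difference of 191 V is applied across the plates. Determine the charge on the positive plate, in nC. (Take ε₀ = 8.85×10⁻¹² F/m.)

Q ≈ 33.9 nC

C = κε₀A/d = 3.70 × 8.85×10⁻¹² × 2.20×10⁻² / 4.06×10⁻³ = 1.77×10⁻¹⁰ F.
Q = CV = 1.77×10⁻¹⁰ × 191 = 3.39×10⁻⁸ C.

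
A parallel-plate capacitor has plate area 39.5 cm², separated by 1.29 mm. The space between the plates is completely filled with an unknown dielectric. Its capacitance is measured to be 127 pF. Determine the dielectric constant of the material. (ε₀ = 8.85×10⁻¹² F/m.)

κ ≈ 4.69

A = 39.5 cm² = 3.95×10⁻³ m².
κ = Cd/(ε₀A) = 1.27×10⁻¹⁰ × 1.29×10⁻³ / (8.85×10⁻¹² × 3.95×10⁻³) = 4.69.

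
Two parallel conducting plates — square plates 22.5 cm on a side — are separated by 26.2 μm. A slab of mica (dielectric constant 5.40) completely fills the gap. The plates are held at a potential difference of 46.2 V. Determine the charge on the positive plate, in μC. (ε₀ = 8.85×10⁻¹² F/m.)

A = (22.5 cm)² = 5.06×10⁻² m².
C = κε₀A/d = 5.40 × 8.85×10⁻¹² × 5.06×10⁻² / 2.62×10⁻⁵ = 9.23×10⁻⁸ F.
Q = CV = 9.23×10⁻⁸ × 46.2 = 4.27×10⁻⁶ C.

Q ≈ 4.27 μC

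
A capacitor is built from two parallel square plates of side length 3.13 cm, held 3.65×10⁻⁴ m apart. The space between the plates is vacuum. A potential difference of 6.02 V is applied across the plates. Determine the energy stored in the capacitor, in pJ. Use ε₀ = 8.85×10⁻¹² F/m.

U ≈ 430 pJ

A = (3.13 cm)² = 9.80×10⁻⁴ m².
C = ε₀A/d = 8.85×10⁻¹² × 9.80×10⁻⁴ / 3.65×10⁻⁴ = 2.38×10⁻¹¹ F.
U = ½CV² = ½ × 2.38×10⁻¹¹ × (6.02)² = 4.30×10⁻¹⁰ J.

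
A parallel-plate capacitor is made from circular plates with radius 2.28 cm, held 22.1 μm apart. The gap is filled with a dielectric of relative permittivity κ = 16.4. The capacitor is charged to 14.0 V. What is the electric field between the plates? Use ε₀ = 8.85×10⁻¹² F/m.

E = V/d = 14.0 / 2.21×10⁻⁵ = 6.33×10⁵ V/m.

E ≈ 0.633 MV/m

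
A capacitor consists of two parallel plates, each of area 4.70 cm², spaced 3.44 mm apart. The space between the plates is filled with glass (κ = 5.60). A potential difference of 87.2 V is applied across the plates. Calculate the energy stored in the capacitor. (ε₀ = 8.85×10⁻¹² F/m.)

A = 4.70 cm² = 4.70×10⁻⁴ m².
C = κε₀A/d = 5.60 × 8.85×10⁻¹² × 4.70×10⁻⁴ / 3.44×10⁻³ = 6.77×10⁻¹² F.
U = ½CV² = ½ × 6.77×10⁻¹² × (87.2)² = 2.57×10⁻⁸ J.

U ≈ 25.7 nJ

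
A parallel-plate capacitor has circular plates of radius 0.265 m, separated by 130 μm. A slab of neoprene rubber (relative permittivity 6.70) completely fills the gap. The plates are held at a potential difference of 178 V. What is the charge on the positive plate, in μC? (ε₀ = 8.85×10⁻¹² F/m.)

A = π(0.265 m)² = 0.221 m².
C = κε₀A/d = 6.70 × 8.85×10⁻¹² × 0.221 / 1.30×10⁻⁴ = 1.01×10⁻⁷ F.
Q = CV = 1.01×10⁻⁷ × 178 = 1.79×10⁻⁵ C.

Q ≈ 17.9 μC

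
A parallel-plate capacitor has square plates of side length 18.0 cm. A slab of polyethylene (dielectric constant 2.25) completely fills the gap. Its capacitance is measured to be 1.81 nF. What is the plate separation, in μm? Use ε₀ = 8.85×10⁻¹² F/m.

A = (18.0 cm)² = 3.24×10⁻² m².
d = κε₀A/C = 2.25 × 8.85×10⁻¹² × 3.24×10⁻² / 1.81×10⁻⁹ = 3.56×10⁻⁴ m.

d ≈ 356 μm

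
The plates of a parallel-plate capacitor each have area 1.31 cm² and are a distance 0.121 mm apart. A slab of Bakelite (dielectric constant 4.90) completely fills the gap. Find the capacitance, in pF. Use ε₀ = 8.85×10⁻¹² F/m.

C ≈ 46.9 pF

A = 1.31 cm² = 1.31×10⁻⁴ m².
C = κε₀A/d = 4.90 × 8.85×10⁻¹² × 1.31×10⁻⁴ / 1.21×10⁻⁴ = 4.69×10⁻¹¹ F.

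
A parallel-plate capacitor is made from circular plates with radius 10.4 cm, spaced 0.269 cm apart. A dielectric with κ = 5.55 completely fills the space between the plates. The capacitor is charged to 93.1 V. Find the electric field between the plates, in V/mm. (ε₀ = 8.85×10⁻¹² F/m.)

E = V/d = 93.1 / 2.69×10⁻³ = 3.46×10⁴ V/m.

E ≈ 34.6 V/mm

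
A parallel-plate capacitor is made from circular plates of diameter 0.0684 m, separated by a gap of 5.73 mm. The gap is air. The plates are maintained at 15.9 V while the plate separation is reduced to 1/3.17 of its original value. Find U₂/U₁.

3.17

Battery connected ⇒ V is held fixed.
C₂ = 3.17 C₁ and U = ½CV², so U₂/U₁ = C₂/C₁ = 3.17.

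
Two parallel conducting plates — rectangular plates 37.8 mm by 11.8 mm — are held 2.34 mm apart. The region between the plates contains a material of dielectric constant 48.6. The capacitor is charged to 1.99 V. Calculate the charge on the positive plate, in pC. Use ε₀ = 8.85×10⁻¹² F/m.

A = 37.8 × 11.8 mm² = 4.46×10⁻⁴ m².
C = κε₀A/d = 48.6 × 8.85×10⁻¹² × 4.46×10⁻⁴ / 2.34×10⁻³ = 8.20×10⁻¹¹ F.
Q = CV = 8.20×10⁻¹¹ × 1.99 = 1.63×10⁻¹⁰ C.

163 pC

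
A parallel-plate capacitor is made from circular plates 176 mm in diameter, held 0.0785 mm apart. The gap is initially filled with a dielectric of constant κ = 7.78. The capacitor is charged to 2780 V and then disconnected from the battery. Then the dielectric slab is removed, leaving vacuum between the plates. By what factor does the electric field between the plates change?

7.78

Isolated ⇒ Q is held fixed.
V₂ = Q/C₂ = V₁/0.129; E = V/d, so E₂/E₁ = (V₂/V₁)(d₁/d₂) = 7.78.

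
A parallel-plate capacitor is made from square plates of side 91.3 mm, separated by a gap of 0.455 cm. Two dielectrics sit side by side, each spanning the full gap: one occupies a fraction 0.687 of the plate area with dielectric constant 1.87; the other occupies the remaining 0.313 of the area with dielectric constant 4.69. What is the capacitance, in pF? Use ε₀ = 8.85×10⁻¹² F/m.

A = (91.3 mm)² = 8.34×10⁻³ m².
Side-by-side slabs ⇒ two capacitors in parallel, each spanning the full gap.
C₁ = κ₁ε₀A₁/d = 1.87 × 8.85×10⁻¹² × 5.73×10⁻³ / 4.55×10⁻³ = 2.08×10⁻¹¹ F.
C₂ = κ₂ε₀A₂/d = 4.69 × 8.85×10⁻¹² × 2.61×10⁻³ / 4.55×10⁻³ = 2.38×10⁻¹¹ F.
C = C₁ + C₂ = 4.46×10⁻¹¹ F.

C ≈ 44.6 pF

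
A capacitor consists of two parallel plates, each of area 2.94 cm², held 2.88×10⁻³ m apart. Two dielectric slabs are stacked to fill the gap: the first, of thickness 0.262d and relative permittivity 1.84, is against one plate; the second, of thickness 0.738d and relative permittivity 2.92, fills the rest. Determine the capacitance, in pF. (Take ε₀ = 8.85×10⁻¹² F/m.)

2.29 pF

A = 2.94 cm² = 2.94×10⁻⁴ m².
Stacked slabs ⇒ two capacitors in series, each with the full plate area.
C₁ = κ₁ε₀A/d₁ = 1.84 × 8.85×10⁻¹² × 2.94×10⁻⁴ / 7.55×10⁻⁴ = 6.34×10⁻¹² F.
C₂ = κ₂ε₀A/d₂ = 2.92 × 8.85×10⁻¹² × 2.94×10⁻⁴ / 2.13×10⁻³ = 3.57×10⁻¹² F.
C = (1/C₁ + 1/C₂)⁻¹ = 2.29×10⁻¹² F.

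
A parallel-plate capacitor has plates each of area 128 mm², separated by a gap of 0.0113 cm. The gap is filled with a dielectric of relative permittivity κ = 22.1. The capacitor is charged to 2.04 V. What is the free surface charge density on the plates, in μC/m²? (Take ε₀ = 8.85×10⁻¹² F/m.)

σ ≈ 3.53 μC/m²

A = 128 mm² = 1.28×10⁻⁴ m².
C = κε₀A/d = 22.1 × 8.85×10⁻¹² × 1.28×10⁻⁴ / 1.13×10⁻⁴ = 2.22×10⁻¹⁰ F.
σ = Q/A = CV/A = 2.22×10⁻¹⁰ × 2.04 / 1.28×10⁻⁴ = 3.53×10⁻⁶ C/m².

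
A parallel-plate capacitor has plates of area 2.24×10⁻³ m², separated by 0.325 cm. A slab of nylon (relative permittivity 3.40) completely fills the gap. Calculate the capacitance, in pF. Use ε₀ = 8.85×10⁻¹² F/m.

20.7 pF

C = κε₀A/d = 3.40 × 8.85×10⁻¹² × 2.24×10⁻³ / 3.25×10⁻³ = 2.07×10⁻¹¹ F.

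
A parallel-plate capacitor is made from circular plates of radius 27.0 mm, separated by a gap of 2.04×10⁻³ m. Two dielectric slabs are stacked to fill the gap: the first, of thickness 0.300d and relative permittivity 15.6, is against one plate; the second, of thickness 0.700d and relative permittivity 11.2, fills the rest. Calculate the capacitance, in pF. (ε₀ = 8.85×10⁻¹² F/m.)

C ≈ 122 pF

A = π(27.0 mm)² = 2.29×10⁻³ m².
Stacked slabs ⇒ two capacitors in series, each with the full plate area.
C₁ = κ₁ε₀A/d₁ = 15.6 × 8.85×10⁻¹² × 2.29×10⁻³ / 6.12×10⁻⁴ = 5.17×10⁻¹⁰ F.
C₂ = κ₂ε₀A/d₂ = 11.2 × 8.85×10⁻¹² × 2.29×10⁻³ / 1.43×10⁻³ = 1.59×10⁻¹⁰ F.
C = (1/C₁ + 1/C₂)⁻¹ = 1.22×10⁻¹⁰ F.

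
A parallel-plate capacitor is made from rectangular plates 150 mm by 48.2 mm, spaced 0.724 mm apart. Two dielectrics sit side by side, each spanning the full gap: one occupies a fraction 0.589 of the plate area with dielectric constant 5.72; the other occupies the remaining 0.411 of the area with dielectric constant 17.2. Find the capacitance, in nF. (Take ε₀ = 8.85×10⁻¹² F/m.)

C ≈ 0.923 nF

A = 150 × 48.2 mm² = 7.23×10⁻³ m².
Side-by-side slabs ⇒ two capacitors in parallel, each spanning the full gap.
C₁ = κ₁ε₀A₁/d = 5.72 × 8.85×10⁻¹² × 4.26×10⁻³ / 7.24×10⁻⁴ = 2.98×10⁻¹⁰ F.
C₂ = κ₂ε₀A₂/d = 17.2 × 8.85×10⁻¹² × 2.97×10⁻³ / 7.24×10⁻⁴ = 6.25×10⁻¹⁰ F.
C = C₁ + C₂ = 9.23×10⁻¹⁰ F.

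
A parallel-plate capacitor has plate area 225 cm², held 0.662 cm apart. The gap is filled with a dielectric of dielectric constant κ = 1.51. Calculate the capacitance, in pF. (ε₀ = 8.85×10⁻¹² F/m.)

A = 225 cm² = 2.25×10⁻² m².
C = κε₀A/d = 1.51 × 8.85×10⁻¹² × 2.25×10⁻² / 6.62×10⁻³ = 4.54×10⁻¹¹ F.

C ≈ 45.4 pF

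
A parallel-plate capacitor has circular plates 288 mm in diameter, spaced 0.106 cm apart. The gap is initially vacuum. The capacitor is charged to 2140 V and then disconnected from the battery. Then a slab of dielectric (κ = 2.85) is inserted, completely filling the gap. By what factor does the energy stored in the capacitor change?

Isolated ⇒ Q is held fixed.
C₂ = 2.85 C₁ and U = Q²/(2C), so U₂/U₁ = C₁/C₂ = 0.351.

0.351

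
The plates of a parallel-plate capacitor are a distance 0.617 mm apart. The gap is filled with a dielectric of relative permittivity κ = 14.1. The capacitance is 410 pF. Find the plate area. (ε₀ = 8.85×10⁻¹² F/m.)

A = Cd/(κε₀) = 4.10×10⁻¹⁰ × 6.17×10⁻⁴ / (14.1 × 8.85×10⁻¹²) = 2.03×10⁻³ m².

A ≈ 20.3 cm²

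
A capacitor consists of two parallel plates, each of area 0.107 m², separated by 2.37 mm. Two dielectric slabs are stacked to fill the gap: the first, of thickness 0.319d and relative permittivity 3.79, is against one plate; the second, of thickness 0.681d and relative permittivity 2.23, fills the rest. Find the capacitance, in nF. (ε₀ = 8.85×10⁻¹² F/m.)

1.03 nF

Stacked slabs ⇒ two capacitors in series, each with the full plate area.
C₁ = κ₁ε₀A/d₁ = 3.79 × 8.85×10⁻¹² × 0.107 / 7.56×10⁻⁴ = 4.75×10⁻⁹ F.
C₂ = κ₂ε₀A/d₂ = 2.23 × 8.85×10⁻¹² × 0.107 / 1.61×10⁻³ = 1.31×10⁻⁹ F.
C = (1/C₁ + 1/C₂)⁻¹ = 1.03×10⁻⁹ F.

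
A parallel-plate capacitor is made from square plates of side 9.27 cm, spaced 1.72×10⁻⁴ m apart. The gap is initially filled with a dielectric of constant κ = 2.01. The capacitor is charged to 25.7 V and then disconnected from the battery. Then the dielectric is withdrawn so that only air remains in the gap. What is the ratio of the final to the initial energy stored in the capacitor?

U₂/U₁ ≈ 2.01

Isolated ⇒ Q is held fixed.
C₂ = 0.498 C₁ and U = Q²/(2C), so U₂/U₁ = C₁/C₂ = 2.01.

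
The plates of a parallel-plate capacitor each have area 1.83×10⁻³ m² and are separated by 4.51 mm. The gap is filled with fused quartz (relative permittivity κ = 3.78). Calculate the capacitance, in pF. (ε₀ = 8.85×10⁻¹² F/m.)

C = κε₀A/d = 3.78 × 8.85×10⁻¹² × 1.83×10⁻³ / 4.51×10⁻³ = 1.36×10⁻¹¹ F.

C ≈ 13.6 pF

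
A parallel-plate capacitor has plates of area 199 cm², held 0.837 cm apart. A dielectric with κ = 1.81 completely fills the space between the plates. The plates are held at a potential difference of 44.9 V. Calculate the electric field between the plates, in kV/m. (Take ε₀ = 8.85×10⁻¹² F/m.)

E = V/d = 44.9 / 8.37×10⁻³ = 5.36×10³ V/m.

E ≈ 5.36 kV/m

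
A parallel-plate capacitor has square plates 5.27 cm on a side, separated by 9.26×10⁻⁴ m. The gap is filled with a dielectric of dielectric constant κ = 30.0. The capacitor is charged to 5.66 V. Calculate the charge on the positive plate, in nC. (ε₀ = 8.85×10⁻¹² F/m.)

4.51 nC

A = (5.27 cm)² = 2.78×10⁻³ m².
C = κε₀A/d = 30.0 × 8.85×10⁻¹² × 2.78×10⁻³ / 9.26×10⁻⁴ = 7.96×10⁻¹⁰ F.
Q = CV = 7.96×10⁻¹⁰ × 5.66 = 4.51×10⁻⁹ C.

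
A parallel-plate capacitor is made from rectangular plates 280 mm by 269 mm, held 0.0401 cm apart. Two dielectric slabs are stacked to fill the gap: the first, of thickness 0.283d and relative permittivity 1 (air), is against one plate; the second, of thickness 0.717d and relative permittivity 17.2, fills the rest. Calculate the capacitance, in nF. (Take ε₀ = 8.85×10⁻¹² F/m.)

C ≈ 5.12 nF

A = 280 × 269 mm² = 7.53×10⁻² m².
Stacked slabs ⇒ two capacitors in series, each with the full plate area.
C₁ = κ₁ε₀A/d₁ = 1.00 × 8.85×10⁻¹² × 7.53×10⁻² / 1.13×10⁻⁴ = 5.87×10⁻⁹ F.
C₂ = κ₂ε₀A/d₂ = 17.2 × 8.85×10⁻¹² × 7.53×10⁻² / 2.88×10⁻⁴ = 3.99×10⁻⁸ F.
C = (1/C₁ + 1/C₂)⁻¹ = 5.12×10⁻⁹ F.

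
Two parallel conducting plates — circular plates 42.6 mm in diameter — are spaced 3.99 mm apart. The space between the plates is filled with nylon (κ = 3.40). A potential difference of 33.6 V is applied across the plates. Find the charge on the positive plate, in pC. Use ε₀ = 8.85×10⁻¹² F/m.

Q ≈ 361 pC

A = π(42.6/2 mm)² = 1.43×10⁻³ m².
C = κε₀A/d = 3.40 × 8.85×10⁻¹² × 1.43×10⁻³ / 3.99×10⁻³ = 1.07×10⁻¹¹ F.
Q = CV = 1.07×10⁻¹¹ × 33.6 = 3.61×10⁻¹⁰ C.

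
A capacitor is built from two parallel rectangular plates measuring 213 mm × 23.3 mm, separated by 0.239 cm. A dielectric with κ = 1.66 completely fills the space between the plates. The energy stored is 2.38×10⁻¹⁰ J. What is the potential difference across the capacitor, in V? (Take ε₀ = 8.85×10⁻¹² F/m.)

V ≈ 3.95 V

A = 213 × 23.3 mm² = 4.96×10⁻³ m².
C = κε₀A/d = 1.66 × 8.85×10⁻¹² × 4.96×10⁻³ / 2.39×10⁻³ = 3.05×10⁻¹¹ F.
V = √(2U/C) = √(2 × 2.38×10⁻¹⁰ / 3.05×10⁻¹¹) = 3.95 V.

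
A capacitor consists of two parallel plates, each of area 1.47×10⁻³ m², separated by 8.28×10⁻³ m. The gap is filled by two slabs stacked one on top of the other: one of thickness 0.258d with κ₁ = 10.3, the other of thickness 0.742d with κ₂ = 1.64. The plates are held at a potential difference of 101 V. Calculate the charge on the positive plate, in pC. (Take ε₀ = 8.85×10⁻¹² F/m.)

Q ≈ 332 pC

Stacked slabs ⇒ two capacitors in series, each with the full plate area.
C₁ = κ₁ε₀A/d₁ = 10.3 × 8.85×10⁻¹² × 1.47×10⁻³ / 2.14×10⁻³ = 6.27×10⁻¹¹ F.
C₂ = κ₂ε₀A/d₂ = 1.64 × 8.85×10⁻¹² × 1.47×10⁻³ / 6.14×10⁻³ = 3.47×10⁻¹² F.
C = (1/C₁ + 1/C₂)⁻¹ = 3.29×10⁻¹² F.
Q = CV = 3.29×10⁻¹² × 101 = 3.32×10⁻¹⁰ C.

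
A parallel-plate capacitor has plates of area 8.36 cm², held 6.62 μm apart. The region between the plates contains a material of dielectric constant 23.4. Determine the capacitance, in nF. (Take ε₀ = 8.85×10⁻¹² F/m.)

C ≈ 26.2 nF

A = 8.36 cm² = 8.36×10⁻⁴ m².
C = κε₀A/d = 23.4 × 8.85×10⁻¹² × 8.36×10⁻⁴ / 6.62×10⁻⁶ = 2.62×10⁻⁸ F.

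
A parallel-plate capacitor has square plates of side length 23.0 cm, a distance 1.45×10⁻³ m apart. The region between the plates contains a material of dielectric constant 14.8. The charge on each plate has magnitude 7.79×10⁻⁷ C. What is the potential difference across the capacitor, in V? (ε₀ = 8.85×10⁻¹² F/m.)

163 V

A = (23.0 cm)² = 5.29×10⁻² m².
C = κε₀A/d = 14.8 × 8.85×10⁻¹² × 5.29×10⁻² / 1.45×10⁻³ = 4.78×10⁻⁹ F.
V = Q/C = 7.79×10⁻⁷ / 4.78×10⁻⁹ = 1.63×10² V.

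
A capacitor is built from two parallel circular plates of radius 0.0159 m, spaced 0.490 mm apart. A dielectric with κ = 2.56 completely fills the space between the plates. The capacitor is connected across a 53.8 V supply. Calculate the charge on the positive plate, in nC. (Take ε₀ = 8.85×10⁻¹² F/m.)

Q ≈ 1.98 nC

A = π(0.0159 m)² = 7.94×10⁻⁴ m².
C = κε₀A/d = 2.56 × 8.85×10⁻¹² × 7.94×10⁻⁴ / 4.90×10⁻⁴ = 3.67×10⁻¹¹ F.
Q = CV = 3.67×10⁻¹¹ × 53.8 = 1.98×10⁻⁹ C.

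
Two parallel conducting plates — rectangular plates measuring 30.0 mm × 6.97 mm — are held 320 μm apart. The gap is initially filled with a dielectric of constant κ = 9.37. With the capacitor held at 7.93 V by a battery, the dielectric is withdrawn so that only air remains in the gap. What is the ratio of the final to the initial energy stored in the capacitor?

0.107

Battery connected ⇒ V is held fixed.
C₂ = 0.107 C₁ and U = ½CV², so U₂/U₁ = C₂/C₁ = 0.107.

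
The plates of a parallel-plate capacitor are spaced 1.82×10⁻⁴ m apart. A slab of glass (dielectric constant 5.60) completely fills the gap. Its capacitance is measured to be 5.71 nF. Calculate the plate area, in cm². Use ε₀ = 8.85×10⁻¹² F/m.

A ≈ 210 cm²

A = Cd/(κε₀) = 5.71×10⁻⁹ × 1.82×10⁻⁴ / (5.60 × 8.85×10⁻¹²) = 2.10×10⁻² m².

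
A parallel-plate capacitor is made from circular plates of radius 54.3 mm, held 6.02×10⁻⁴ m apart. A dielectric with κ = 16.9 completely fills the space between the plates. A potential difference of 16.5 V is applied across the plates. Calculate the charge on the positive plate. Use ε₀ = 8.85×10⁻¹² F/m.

A = π(54.3 mm)² = 9.26×10⁻³ m².
C = κε₀A/d = 16.9 × 8.85×10⁻¹² × 9.26×10⁻³ / 6.02×10⁻⁴ = 2.30×10⁻⁹ F.
Q = CV = 2.30×10⁻⁹ × 16.5 = 3.80×10⁻⁸ C.

Q ≈ 38.0 nC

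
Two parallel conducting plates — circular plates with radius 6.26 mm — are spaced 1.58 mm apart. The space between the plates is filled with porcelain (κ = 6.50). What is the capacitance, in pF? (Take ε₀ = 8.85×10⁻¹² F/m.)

A = π(6.26 mm)² = 1.23×10⁻⁴ m².
C = κε₀A/d = 6.50 × 8.85×10⁻¹² × 1.23×10⁻⁴ / 1.58×10⁻³ = 4.48×10⁻¹² F.

C ≈ 4.48 pF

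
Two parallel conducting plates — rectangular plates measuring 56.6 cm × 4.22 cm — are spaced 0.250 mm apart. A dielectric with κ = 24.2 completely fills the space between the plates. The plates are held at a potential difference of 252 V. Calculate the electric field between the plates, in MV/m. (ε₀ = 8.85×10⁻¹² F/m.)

E = V/d = 252 / 2.50×10⁻⁴ = 1.01×10⁶ V/m.

E ≈ 1.01 MV/m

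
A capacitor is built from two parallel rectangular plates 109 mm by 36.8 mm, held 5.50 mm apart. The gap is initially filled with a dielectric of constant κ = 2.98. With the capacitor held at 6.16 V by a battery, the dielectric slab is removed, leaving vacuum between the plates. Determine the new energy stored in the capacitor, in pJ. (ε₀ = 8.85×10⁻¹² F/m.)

A = 109 × 36.8 mm² = 4.01×10⁻³ m².
Initially C₁ = κε₀A/d = 2.98 × 8.85×10⁻¹² × 4.01×10⁻³ / 5.50×10⁻³ = 1.92×10⁻¹¹ F.
U₁ = 3.65×10⁻¹⁰ J.
Battery connected ⇒ V is held fixed. C₂ = 0.336 C₁ and U = ½CV², so U₂/U₁ = C₂/C₁ = 0.336.
U₂ = 0.336 × 3.65×10⁻¹⁰ = 1.22×10⁻¹⁰ J.

U ≈ 122 pJ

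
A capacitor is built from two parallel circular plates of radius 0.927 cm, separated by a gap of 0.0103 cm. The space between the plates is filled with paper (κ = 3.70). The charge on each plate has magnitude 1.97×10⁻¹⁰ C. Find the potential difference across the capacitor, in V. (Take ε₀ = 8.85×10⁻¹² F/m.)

2.30 V

A = π(0.927 cm)² = 2.70×10⁻⁴ m².
C = κε₀A/d = 3.70 × 8.85×10⁻¹² × 2.70×10⁻⁴ / 1.03×10⁻⁴ = 8.58×10⁻¹¹ F.
V = Q/C = 1.97×10⁻¹⁰ / 8.58×10⁻¹¹ = 2.30 V.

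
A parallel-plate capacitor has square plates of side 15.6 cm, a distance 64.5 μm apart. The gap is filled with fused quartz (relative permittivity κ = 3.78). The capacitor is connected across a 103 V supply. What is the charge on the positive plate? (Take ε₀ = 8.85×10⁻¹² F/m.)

1.30 μC

A = (15.6 cm)² = 2.43×10⁻² m².
C = κε₀A/d = 3.78 × 8.85×10⁻¹² × 2.43×10⁻² / 6.45×10⁻⁵ = 1.26×10⁻⁸ F.
Q = CV = 1.26×10⁻⁸ × 103 = 1.30×10⁻⁶ C.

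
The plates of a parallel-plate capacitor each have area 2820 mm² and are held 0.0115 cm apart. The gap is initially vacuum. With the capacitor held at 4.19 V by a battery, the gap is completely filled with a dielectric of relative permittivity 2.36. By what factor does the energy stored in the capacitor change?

U₂/U₁ ≈ 2.36

Battery connected ⇒ V is held fixed.
C₂ = 2.36 C₁ and U = ½CV², so U₂/U₁ = C₂/C₁ = 2.36.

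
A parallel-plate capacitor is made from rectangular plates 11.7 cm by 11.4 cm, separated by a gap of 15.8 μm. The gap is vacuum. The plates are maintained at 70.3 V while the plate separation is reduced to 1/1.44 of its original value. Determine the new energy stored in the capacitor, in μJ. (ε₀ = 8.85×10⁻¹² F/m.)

A = 11.7 × 11.4 cm² = 1.33×10⁻² m².
Initially C₁ = ε₀A/d = 8.85×10⁻¹² × 1.33×10⁻² / 1.58×10⁻⁵ = 7.47×10⁻⁹ F.
U₁ = 1.85×10⁻⁵ J.
Battery connected ⇒ V is held fixed. C₂ = 1.44 C₁ and U = ½CV², so U₂/U₁ = C₂/C₁ = 1.44.
U₂ = 1.44 × 1.85×10⁻⁵ = 2.66×10⁻⁵ J.

26.6 μJ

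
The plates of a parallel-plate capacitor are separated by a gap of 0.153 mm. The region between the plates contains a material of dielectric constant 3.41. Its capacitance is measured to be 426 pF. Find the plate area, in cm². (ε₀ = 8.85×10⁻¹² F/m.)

A = Cd/(κε₀) = 4.26×10⁻¹⁰ × 1.53×10⁻⁴ / (3.41 × 8.85×10⁻¹²) = 2.16×10⁻³ m².

21.6 cm²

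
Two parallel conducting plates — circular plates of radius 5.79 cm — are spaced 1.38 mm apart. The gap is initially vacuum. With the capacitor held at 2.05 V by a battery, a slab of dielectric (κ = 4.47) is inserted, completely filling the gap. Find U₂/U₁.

4.47

Battery connected ⇒ V is held fixed.
C₂ = 4.47 C₁ and U = ½CV², so U₂/U₁ = C₂/C₁ = 4.47.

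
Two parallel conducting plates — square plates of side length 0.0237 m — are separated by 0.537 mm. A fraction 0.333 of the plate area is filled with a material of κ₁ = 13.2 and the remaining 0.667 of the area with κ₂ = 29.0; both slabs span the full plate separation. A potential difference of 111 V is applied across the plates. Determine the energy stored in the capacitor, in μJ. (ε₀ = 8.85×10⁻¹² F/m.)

U ≈ 1.35 μJ

A = (0.0237 m)² = 5.62×10⁻⁴ m².
Side-by-side slabs ⇒ two capacitors in parallel, each spanning the full gap.
C₁ = κ₁ε₀A₁/d = 13.2 × 8.85×10⁻¹² × 1.87×10⁻⁴ / 5.37×10⁻⁴ = 4.07×10⁻¹¹ F.
C₂ = κ₂ε₀A₂/d = 29.0 × 8.85×10⁻¹² × 3.75×10⁻⁴ / 5.37×10⁻⁴ = 1.79×10⁻¹⁰ F.
C = C₁ + C₂ = 2.20×10⁻¹⁰ F.
U = ½CV² = ½ × 2.20×10⁻¹⁰ × (111)² = 1.35×10⁻⁶ J.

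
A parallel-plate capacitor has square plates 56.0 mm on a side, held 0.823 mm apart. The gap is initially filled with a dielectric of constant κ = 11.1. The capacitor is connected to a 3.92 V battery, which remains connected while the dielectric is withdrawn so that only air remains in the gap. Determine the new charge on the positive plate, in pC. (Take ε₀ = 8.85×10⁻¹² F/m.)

A = (56.0 mm)² = 3.14×10⁻³ m².
Initially C₁ = κε₀A/d = 11.1 × 8.85×10⁻¹² × 3.14×10⁻³ / 8.23×10⁻⁴ = 3.74×10⁻¹⁰ F.
Q₁ = 1.47×10⁻⁹ C.
Battery connected ⇒ V is held fixed. C₂ = 0.0901 C₁ and Q = CV, so Q₂/Q₁ = C₂/C₁ = 0.0901.
Q₂ = 0.0901 × 1.47×10⁻⁹ = 1.32×10⁻¹⁰ C.

132 pC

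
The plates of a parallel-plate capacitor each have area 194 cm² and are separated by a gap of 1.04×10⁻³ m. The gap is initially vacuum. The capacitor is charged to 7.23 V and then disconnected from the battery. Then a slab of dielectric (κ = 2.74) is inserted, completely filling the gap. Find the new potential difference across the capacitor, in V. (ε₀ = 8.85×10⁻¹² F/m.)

A = 194 cm² = 1.94×10⁻² m².
Initially C₁ = ε₀A/d = 8.85×10⁻¹² × 1.94×10⁻² / 1.04×10⁻³ = 1.65×10⁻¹⁰ F.
V₁ = 7.23 V.
Isolated ⇒ Q is held fixed. C₂ = 2.74 C₁ and V = Q/C, so V₂/V₁ = C₁/C₂ = 0.365.
V₂ = 0.365 × 7.23 = 2.64 V.

2.64 V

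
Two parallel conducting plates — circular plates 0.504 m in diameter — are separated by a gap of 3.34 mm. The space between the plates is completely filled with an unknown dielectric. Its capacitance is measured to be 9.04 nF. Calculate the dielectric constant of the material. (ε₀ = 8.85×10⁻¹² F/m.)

A = π(0.504/2 m)² = 0.200 m².
κ = Cd/(ε₀A) = 9.04×10⁻⁹ × 3.34×10⁻³ / (8.85×10⁻¹² × 0.200) = 17.1.

κ ≈ 17.1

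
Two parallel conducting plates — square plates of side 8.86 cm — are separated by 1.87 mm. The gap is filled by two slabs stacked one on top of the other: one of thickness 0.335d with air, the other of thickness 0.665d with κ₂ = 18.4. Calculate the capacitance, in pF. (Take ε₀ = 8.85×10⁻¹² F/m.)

A = (8.86 cm)² = 7.85×10⁻³ m².
Stacked slabs ⇒ two capacitors in series, each with the full plate area.
C₁ = κ₁ε₀A/d₁ = 1.00 × 8.85×10⁻¹² × 7.85×10⁻³ / 6.26×10⁻⁴ = 1.11×10⁻¹⁰ F.
C₂ = κ₂ε₀A/d₂ = 18.4 × 8.85×10⁻¹² × 7.85×10⁻³ / 1.24×10⁻³ = 1.03×10⁻⁹ F.
C = (1/C₁ + 1/C₂)⁻¹ = 1.00×10⁻¹⁰ F.

C ≈ 100 pF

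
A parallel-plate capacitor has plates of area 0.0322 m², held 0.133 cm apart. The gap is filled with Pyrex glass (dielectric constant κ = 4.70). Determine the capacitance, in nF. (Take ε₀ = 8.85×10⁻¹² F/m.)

C = κε₀A/d = 4.70 × 8.85×10⁻¹² × 3.22×10⁻² / 1.33×10⁻³ = 1.01×10⁻⁹ F.

1.01 nF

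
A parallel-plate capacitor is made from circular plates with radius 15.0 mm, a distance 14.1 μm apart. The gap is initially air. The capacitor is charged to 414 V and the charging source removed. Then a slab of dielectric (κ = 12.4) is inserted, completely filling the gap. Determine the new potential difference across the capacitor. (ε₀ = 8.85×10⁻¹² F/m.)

A = π(15.0 mm)² = 7.07×10⁻⁴ m².
Initially C₁ = ε₀A/d = 8.85×10⁻¹² × 7.07×10⁻⁴ / 1.41×10⁻⁵ = 4.44×10⁻¹⁰ F.
V₁ = 4.14×10² V.
Isolated ⇒ Q is held fixed. C₂ = 12.4 C₁ and V = Q/C, so V₂/V₁ = C₁/C₂ = 0.0806.
V₂ = 0.0806 × 4.14×10² = 33.4 V.

33.4 V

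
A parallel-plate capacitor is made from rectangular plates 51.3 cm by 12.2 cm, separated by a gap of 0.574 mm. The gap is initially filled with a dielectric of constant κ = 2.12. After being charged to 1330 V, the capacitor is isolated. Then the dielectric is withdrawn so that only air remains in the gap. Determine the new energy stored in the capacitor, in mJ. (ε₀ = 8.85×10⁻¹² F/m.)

U ≈ 3.84 mJ

A = 51.3 × 12.2 cm² = 6.26×10⁻² m².
Initially C₁ = κε₀A/d = 2.12 × 8.85×10⁻¹² × 6.26×10⁻² / 5.74×10⁻⁴ = 2.05×10⁻⁹ F.
U₁ = 1.81×10⁻³ J.
Isolated ⇒ Q is held fixed. C₂ = 0.472 C₁ and U = Q²/(2C), so U₂/U₁ = C₁/C₂ = 2.12.
U₂ = 2.12 × 1.81×10⁻³ = 3.84×10⁻³ J.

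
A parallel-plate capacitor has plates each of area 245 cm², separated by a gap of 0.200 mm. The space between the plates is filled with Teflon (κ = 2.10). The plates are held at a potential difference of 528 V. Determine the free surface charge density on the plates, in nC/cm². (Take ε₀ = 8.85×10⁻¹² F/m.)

A = 245 cm² = 2.45×10⁻² m².
C = κε₀A/d = 2.10 × 8.85×10⁻¹² × 2.45×10⁻² / 2.00×10⁻⁴ = 2.28×10⁻⁹ F.
σ = Q/A = CV/A = 2.28×10⁻⁹ × 528 / 2.45×10⁻² = 4.91×10⁻⁵ C/m².

4.91 nC/cm²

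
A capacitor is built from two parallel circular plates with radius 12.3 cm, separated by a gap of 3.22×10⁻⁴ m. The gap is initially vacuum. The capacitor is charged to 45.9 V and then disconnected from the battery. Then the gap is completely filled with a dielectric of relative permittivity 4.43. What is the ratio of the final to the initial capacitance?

4.43

C = κε₀A/d scales with κ, so C₂/C₁ = κ = 4.43.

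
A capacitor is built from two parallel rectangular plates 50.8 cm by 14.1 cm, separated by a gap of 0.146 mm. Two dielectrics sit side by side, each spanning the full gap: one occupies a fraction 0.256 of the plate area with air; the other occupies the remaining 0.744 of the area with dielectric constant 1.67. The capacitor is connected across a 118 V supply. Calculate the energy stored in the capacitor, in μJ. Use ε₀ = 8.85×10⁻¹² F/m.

A = 50.8 × 14.1 cm² = 7.16×10⁻² m².
Side-by-side slabs ⇒ two capacitors in parallel, each spanning the full gap.
C₁ = κ₁ε₀A₁/d = 1.00 × 8.85×10⁻¹² × 1.83×10⁻² / 1.46×10⁻⁴ = 1.11×10⁻⁹ F.
C₂ = κ₂ε₀A₂/d = 1.67 × 8.85×10⁻¹² × 5.33×10⁻² / 1.46×10⁻⁴ = 5.39×10⁻⁹ F.
C = C₁ + C₂ = 6.51×10⁻⁹ F.
U = ½CV² = ½ × 6.51×10⁻⁹ × (118)² = 4.53×10⁻⁵ J.

45.3 μJ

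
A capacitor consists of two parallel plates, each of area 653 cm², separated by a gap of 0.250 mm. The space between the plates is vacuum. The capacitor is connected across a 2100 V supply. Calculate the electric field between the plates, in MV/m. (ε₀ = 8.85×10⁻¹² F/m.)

E = V/d = 2100 / 2.50×10⁻⁴ = 8.40×10⁶ V/m.

E ≈ 8.40 MV/m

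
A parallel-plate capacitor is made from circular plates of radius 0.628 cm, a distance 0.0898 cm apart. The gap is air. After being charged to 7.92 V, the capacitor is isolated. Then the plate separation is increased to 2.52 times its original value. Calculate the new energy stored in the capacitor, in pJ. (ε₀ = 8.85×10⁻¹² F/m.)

A = π(0.628 cm)² = 1.24×10⁻⁴ m².
Initially C₁ = ε₀A/d = 8.85×10⁻¹² × 1.24×10⁻⁴ / 8.98×10⁻⁴ = 1.22×10⁻¹² F.
U₁ = 3.83×10⁻¹¹ J.
Isolated ⇒ Q is held fixed. C₂ = 0.397 C₁ and U = Q²/(2C), so U₂/U₁ = C₁/C₂ = 2.52.
U₂ = 2.52 × 3.83×10⁻¹¹ = 9.65×10⁻¹¹ J.

U ≈ 96.5 pJ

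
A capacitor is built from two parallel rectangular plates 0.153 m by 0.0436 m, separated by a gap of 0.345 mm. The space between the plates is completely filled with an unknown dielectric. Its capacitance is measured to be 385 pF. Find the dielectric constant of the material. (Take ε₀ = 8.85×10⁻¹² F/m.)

κ ≈ 2.25

A = 0.153 × 0.0436 m² = 6.67×10⁻³ m².
κ = Cd/(ε₀A) = 3.85×10⁻¹⁰ × 3.45×10⁻⁴ / (8.85×10⁻¹² × 6.67×10⁻³) = 2.25.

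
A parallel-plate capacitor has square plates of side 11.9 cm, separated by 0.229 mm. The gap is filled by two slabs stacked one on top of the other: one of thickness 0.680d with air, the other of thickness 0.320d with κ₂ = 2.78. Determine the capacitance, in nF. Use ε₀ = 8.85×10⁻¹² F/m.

A = (11.9 cm)² = 1.42×10⁻² m².
Stacked slabs ⇒ two capacitors in series, each with the full plate area.
C₁ = κ₁ε₀A/d₁ = 1.00 × 8.85×10⁻¹² × 1.42×10⁻² / 1.56×10⁻⁴ = 8.05×10⁻¹⁰ F.
C₂ = κ₂ε₀A/d₂ = 2.78 × 8.85×10⁻¹² × 1.42×10⁻² / 7.33×10⁻⁵ = 4.75×10⁻⁹ F.
C = (1/C₁ + 1/C₂)⁻¹ = 6.88×10⁻¹⁰ F.

0.688 nF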